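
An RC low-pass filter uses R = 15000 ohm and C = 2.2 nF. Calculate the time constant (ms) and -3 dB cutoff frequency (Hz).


Time constant: tau = R * C.
tau = 15000 * 2.20e-09 = 3.3e-05 s
tau = 0.033 ms
Cutoff frequency: fc = 1 / (2*pi*R*C).
fc = 1 / (2*pi*3.3e-05) = 4822.88 Hz

tau = 0.033 ms, fc = 4822.88 Hz


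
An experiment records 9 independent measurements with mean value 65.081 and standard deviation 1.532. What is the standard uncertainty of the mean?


The standard uncertainty for Type A evaluation is u = s / sqrt(n).
u = 1.532 / sqrt(9)
u = 1.532 / 3.0
u = 0.5107

0.5107


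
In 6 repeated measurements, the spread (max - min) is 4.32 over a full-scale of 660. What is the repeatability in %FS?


Repeatability = (spread / full scale) * 100%.
R = (4.32 / 660) * 100
R = 0.655 %FS

0.655 %FS


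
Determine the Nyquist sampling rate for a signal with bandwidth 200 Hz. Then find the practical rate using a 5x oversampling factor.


By Nyquist theorem, fs_min = 2 * fmax.
fs_min = 2 * 200 = 400 Hz
Practical rate = 5 * fs_min = 5 * 400 = 2000 Hz

fs_min = 400 Hz, fs_practical = 2000 Hz


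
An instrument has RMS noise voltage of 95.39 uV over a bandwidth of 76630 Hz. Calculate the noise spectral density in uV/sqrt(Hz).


Noise spectral density = Vrms / sqrt(BW).
NSD = 95.39 / sqrt(76630)
NSD = 95.39 / 276.8212
NSD = 0.3446 uV/sqrt(Hz)

0.3446 uV/sqrt(Hz)


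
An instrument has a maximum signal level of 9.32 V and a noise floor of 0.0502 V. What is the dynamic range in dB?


Dynamic range = 20 * log10(Vmax / Vnoise).
DR = 20 * log10(9.32 / 0.0502)
DR = 20 * log10(185.66)
DR = 45.37 dB

45.37 dB


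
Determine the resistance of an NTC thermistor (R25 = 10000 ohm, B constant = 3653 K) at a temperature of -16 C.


NTC thermistor equation: Rt = R25 * exp(B * (1/T - 1/T25)).
T in Kelvin: 257.15 K, T25 = 298.15 K
1/T - 1/T25 = 1/257.15 - 1/298.15 = 0.00053476
B * (1/T - 1/T25) = 3653 * 0.00053476 = 1.9535
Rt = 10000 * exp(1.9535) = 70532.9 ohm

70532.9 ohm


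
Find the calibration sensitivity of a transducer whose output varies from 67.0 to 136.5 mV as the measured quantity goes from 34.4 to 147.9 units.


Sensitivity = (y2 - y1) / (x2 - x1).
S = (136.5 - 67.0) / (147.9 - 34.4)
S = 69.5 / 113.5
S = 0.6123 mV/unit

0.6123 mV/unit


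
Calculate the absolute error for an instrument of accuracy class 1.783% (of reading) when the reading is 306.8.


Absolute error = (accuracy% / 100) * reading.
Error = (1.783 / 100) * 306.8
Error = 0.01783 * 306.8
Error = 5.4702

5.4702


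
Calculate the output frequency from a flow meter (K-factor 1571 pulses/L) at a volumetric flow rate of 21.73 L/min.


Frequency = K * Q / 60 (converting L/min to L/s).
f = 1571 * 21.73 / 60
f = 34137.83 / 60
f = 568.96 Hz

568.96 Hz


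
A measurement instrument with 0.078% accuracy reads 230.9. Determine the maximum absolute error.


Absolute error = (accuracy% / 100) * reading.
Error = (0.078 / 100) * 230.9
Error = 0.00078 * 230.9
Error = 0.1801

0.1801


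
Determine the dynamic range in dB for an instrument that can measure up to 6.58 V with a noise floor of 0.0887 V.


Dynamic range = 20 * log10(Vmax / Vnoise).
DR = 20 * log10(6.58 / 0.0887)
DR = 20 * log10(74.18)
DR = 37.41 dB

37.41 dB


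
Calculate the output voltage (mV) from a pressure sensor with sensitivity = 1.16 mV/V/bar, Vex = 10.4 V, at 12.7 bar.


Output = sensitivity * Vex * P.
Vout = 1.16 * 10.4 * 12.7
Vout = 12.064 * 12.7
Vout = 153.21 mV

153.21 mV


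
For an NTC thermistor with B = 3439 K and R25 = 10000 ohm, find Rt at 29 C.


NTC thermistor equation: Rt = R25 * exp(B * (1/T - 1/T25)).
T in Kelvin: 302.15 K, T25 = 298.15 K
1/T - 1/T25 = 1/302.15 - 1/298.15 = -4.44e-05
B * (1/T - 1/T25) = 3439 * -4.44e-05 = -0.1527
Rt = 10000 * exp(-0.1527) = 8583.9 ohm

8583.9 ohm


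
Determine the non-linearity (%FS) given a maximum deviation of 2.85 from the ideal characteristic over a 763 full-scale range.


Linearity error = (max deviation / full scale) * 100%.
Linearity = (2.85 / 763) * 100
Linearity = 0.374 %FS

0.374 %FS


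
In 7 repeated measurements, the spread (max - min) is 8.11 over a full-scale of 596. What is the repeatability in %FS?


Repeatability = (spread / full scale) * 100%.
R = (8.11 / 596) * 100
R = 1.361 %FS

1.361 %FS


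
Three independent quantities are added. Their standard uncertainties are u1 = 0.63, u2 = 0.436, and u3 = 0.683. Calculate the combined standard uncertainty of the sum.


For a sum of independent quantities, uc = sqrt(u1^2 + u2^2 + u3^2).
uc = sqrt(0.63^2 + 0.436^2 + 0.683^2)
uc = sqrt(0.3969 + 0.190096 + 0.466489)
uc = 1.0264

1.0264


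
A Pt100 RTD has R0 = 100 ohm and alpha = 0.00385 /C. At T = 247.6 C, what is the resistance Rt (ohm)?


The RTD equation: Rt = R0 * (1 + alpha * T).
Rt = 100 * (1 + 0.00385 * 247.6)
Rt = 100 * (1 + 0.95326)
Rt = 100 * 1.95326
Rt = 195.326 ohm

195.326 ohm


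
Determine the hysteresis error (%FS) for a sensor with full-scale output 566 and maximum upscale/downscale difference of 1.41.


Hysteresis = (max difference / full scale) * 100%.
H = (1.41 / 566) * 100
H = 0.249 %FS

0.249 %FS


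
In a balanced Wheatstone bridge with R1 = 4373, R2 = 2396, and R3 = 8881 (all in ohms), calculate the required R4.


At balance: R1*R4 = R2*R3, so R4 = R2*R3/R1.
R4 = 2396 * 8881 / 4373
R4 = 21278876 / 4373
R4 = 4865.97 ohm

4865.97 ohm


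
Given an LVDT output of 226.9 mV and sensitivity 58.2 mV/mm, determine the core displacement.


Displacement = Vout / sensitivity.
d = 226.9 / 58.2
d = 3.899 mm

3.899 mm


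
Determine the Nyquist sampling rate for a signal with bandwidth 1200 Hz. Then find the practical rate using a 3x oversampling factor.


By Nyquist theorem, fs_min = 2 * fmax.
fs_min = 2 * 1200 = 2400 Hz
Practical rate = 3 * fs_min = 3 * 2400 = 7200 Hz

fs_min = 2400 Hz, fs_practical = 7200 Hz


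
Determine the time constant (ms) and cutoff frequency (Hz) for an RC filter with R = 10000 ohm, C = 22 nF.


Time constant: tau = R * C.
tau = 10000 * 2.20e-08 = 0.00022 s
tau = 0.22 ms
Cutoff frequency: fc = 1 / (2*pi*R*C).
fc = 1 / (2*pi*0.00022) = 723.43 Hz

tau = 0.22 ms, fc = 723.43 Hz


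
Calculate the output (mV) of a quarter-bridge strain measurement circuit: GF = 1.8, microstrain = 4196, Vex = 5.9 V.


Quarter bridge output: Vout = (GF * epsilon * Vex) / 4.
Vout = (1.8 * 4196e-6 * 5.9) / 4
Vout = 0.04456152 / 4 V
Vout = 0.01114038 V = 11.1404 mV

11.1404 mV


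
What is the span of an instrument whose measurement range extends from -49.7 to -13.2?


Span = upper range - lower range.
Span = -13.2 - (-49.7)
Span = 36.5

36.5


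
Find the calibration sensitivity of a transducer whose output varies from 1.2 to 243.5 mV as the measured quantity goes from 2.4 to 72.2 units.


Sensitivity = (y2 - y1) / (x2 - x1).
S = (243.5 - 1.2) / (72.2 - 2.4)
S = 242.3 / 69.8
S = 3.4713 mV/unit

3.4713 mV/unit


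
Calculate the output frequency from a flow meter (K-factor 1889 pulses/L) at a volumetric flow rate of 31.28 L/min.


Frequency = K * Q / 60 (converting L/min to L/s).
f = 1889 * 31.28 / 60
f = 59087.92 / 60
f = 984.8 Hz

984.8 Hz


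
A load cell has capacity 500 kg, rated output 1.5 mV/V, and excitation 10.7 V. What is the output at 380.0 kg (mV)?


Vout = rated_output * Vex * (load / capacity).
Vout = 1.5 * 10.7 * (380.0 / 500)
Vout = 1.5 * 10.7 * 0.76
Vout = 12.198 mV

12.198 mV


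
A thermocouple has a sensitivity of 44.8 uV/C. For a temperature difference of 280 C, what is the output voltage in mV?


The thermocouple output V = sensitivity * dT.
V = 44.8 uV/C * 280 C
V = 12544.0 uV
V = 12.544 mV

12.544 mV


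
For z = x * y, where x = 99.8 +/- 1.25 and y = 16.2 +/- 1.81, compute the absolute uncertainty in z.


For a product z = x*y, the relative uncertainty is:
uz/z = sqrt((ux/x)^2 + (uy/y)^2)
Relative uncertainties: ux/x = 1.25/99.8 = 0.012525
uy/y = 1.81/16.2 = 0.111728
z = 99.8 * 16.2 = 1616.8
uz = 1616.8 * sqrt(0.012525^2 + 0.111728^2) = 181.769

181.769


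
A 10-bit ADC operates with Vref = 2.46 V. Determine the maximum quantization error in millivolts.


The maximum quantization error is +/- LSB/2.
LSB = Vref / 2^n = 2.46 / 1024 = 0.00240234 V
Max error = LSB / 2 = 0.00240234 / 2 = 0.00120117 V
Max error = 1.2012 mV

1.2012 mV


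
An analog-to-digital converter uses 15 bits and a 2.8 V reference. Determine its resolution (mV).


The resolution (LSB) of an ADC is Vref / 2^n.
LSB = 2.8 / 2^15
LSB = 2.8 / 32768
LSB = 8.545e-05 V = 0.08544922 mV

0.08544922 mV


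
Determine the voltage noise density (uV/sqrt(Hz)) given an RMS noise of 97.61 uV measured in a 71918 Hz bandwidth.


Noise spectral density = Vrms / sqrt(BW).
NSD = 97.61 / sqrt(71918)
NSD = 97.61 / 268.1753
NSD = 0.364 uV/sqrt(Hz)

0.364 uV/sqrt(Hz)


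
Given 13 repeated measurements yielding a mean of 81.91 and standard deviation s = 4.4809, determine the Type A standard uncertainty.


The standard uncertainty for Type A evaluation is u = s / sqrt(n).
u = 4.4809 / sqrt(13)
u = 4.4809 / 3.6056
u = 1.2428

1.2428


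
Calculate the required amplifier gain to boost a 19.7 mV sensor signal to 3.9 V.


Gain = Vout / Vin (converting to same units).
G = 3.9 V / 19.7 mV
G = 3900.0 mV / 19.7 mV
G = 197.97

197.97


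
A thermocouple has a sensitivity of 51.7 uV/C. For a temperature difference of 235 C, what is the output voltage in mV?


The thermocouple output V = sensitivity * dT.
V = 51.7 uV/C * 235 C
V = 12149.5 uV
V = 12.149 mV

12.149 mV


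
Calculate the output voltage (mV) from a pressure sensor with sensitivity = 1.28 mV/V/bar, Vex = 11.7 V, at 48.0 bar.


Output = sensitivity * Vex * P.
Vout = 1.28 * 11.7 * 48.0
Vout = 14.976 * 48.0
Vout = 718.85 mV

718.85 mV


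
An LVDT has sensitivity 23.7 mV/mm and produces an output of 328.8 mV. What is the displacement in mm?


Displacement = Vout / sensitivity.
d = 328.8 / 23.7
d = 13.873 mm

13.873 mm


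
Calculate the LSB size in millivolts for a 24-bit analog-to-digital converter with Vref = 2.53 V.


The resolution (LSB) of an ADC is Vref / 2^n.
LSB = 2.53 / 2^24
LSB = 2.53 / 16777216
LSB = 1.5e-07 V = 0.0001508 mV

0.0001508 mV


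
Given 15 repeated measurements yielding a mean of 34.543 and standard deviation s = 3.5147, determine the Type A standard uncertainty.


The standard uncertainty for Type A evaluation is u = s / sqrt(n).
u = 3.5147 / sqrt(15)
u = 3.5147 / 3.873
u = 0.9075

0.9075


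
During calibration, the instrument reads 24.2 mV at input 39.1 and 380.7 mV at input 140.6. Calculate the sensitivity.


Sensitivity = (y2 - y1) / (x2 - x1).
S = (380.7 - 24.2) / (140.6 - 39.1)
S = 356.5 / 101.5
S = 3.5123 mV/unit

3.5123 mV/unit


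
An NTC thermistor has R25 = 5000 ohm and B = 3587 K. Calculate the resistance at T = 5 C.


NTC thermistor equation: Rt = R25 * exp(B * (1/T - 1/T25)).
T in Kelvin: 278.15 K, T25 = 298.15 K
1/T - 1/T25 = 1/278.15 - 1/298.15 = 0.00024117
B * (1/T - 1/T25) = 3587 * 0.00024117 = 0.8651
Rt = 5000 * exp(0.8651) = 11875.8 ohm

11875.8 ohm


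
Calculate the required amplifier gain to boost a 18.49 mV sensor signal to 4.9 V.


Gain = Vout / Vin (converting to same units).
G = 4.9 V / 18.49 mV
G = 4900.0 mV / 18.49 mV
G = 265.01

265.01


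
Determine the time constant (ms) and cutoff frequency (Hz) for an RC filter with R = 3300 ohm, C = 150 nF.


Time constant: tau = R * C.
tau = 3300 * 1.50e-07 = 0.000495 s
tau = 0.495 ms
Cutoff frequency: fc = 1 / (2*pi*R*C).
fc = 1 / (2*pi*0.000495) = 321.53 Hz

tau = 0.495 ms, fc = 321.53 Hz


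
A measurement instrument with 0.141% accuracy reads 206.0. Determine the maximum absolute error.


Absolute error = (accuracy% / 100) * reading.
Error = (0.141 / 100) * 206.0
Error = 0.00141 * 206.0
Error = 0.2905

0.2905


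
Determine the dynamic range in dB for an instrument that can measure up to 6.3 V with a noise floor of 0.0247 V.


Dynamic range = 20 * log10(Vmax / Vnoise).
DR = 20 * log10(6.3 / 0.0247)
DR = 20 * log10(255.06)
DR = 48.13 dB

48.13 dB


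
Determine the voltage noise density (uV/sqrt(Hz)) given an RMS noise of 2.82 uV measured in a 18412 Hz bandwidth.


Noise spectral density = Vrms / sqrt(BW).
NSD = 2.82 / sqrt(18412)
NSD = 2.82 / 135.6908
NSD = 0.0208 uV/sqrt(Hz)

0.0208 uV/sqrt(Hz)


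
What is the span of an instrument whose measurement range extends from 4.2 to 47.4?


Span = upper range - lower range.
Span = 47.4 - (4.2)
Span = 43.2

43.2


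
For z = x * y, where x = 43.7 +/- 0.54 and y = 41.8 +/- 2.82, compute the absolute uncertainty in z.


For a product z = x*y, the relative uncertainty is:
uz/z = sqrt((ux/x)^2 + (uy/y)^2)
Relative uncertainties: ux/x = 0.54/43.7 = 0.012357
uy/y = 2.82/41.8 = 0.067464
z = 43.7 * 41.8 = 1826.7
uz = 1826.7 * sqrt(0.012357^2 + 0.067464^2) = 125.284

125.284


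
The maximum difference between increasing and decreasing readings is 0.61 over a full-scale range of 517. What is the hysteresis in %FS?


Hysteresis = (max difference / full scale) * 100%.
H = (0.61 / 517) * 100
H = 0.118 %FS

0.118 %FS


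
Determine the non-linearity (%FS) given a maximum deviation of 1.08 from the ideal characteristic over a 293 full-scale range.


Linearity error = (max deviation / full scale) * 100%.
Linearity = (1.08 / 293) * 100
Linearity = 0.369 %FS

0.369 %FS


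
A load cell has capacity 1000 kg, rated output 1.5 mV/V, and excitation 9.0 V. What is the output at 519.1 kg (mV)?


Vout = rated_output * Vex * (load / capacity).
Vout = 1.5 * 9.0 * (519.1 / 1000)
Vout = 1.5 * 9.0 * 0.5191
Vout = 7.008 mV

7.008 mV


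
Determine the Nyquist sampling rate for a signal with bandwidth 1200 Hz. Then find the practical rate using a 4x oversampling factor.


By Nyquist theorem, fs_min = 2 * fmax.
fs_min = 2 * 1200 = 2400 Hz
Practical rate = 4 * fs_min = 4 * 2400 = 9600 Hz

fs_min = 2400 Hz, fs_practical = 9600 Hz


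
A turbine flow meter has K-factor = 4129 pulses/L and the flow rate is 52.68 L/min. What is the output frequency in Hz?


Frequency = K * Q / 60 (converting L/min to L/s).
f = 4129 * 52.68 / 60
f = 217515.72 / 60
f = 3625.26 Hz

3625.26 Hz


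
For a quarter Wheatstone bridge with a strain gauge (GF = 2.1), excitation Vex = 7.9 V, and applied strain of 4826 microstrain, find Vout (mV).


Quarter bridge output: Vout = (GF * epsilon * Vex) / 4.
Vout = (2.1 * 4826e-6 * 7.9) / 4
Vout = 0.08006334 / 4 V
Vout = 0.02001584 V = 20.0158 mV

20.0158 mV


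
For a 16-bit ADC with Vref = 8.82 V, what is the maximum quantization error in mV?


The maximum quantization error is +/- LSB/2.
LSB = Vref / 2^n = 8.82 / 65536 = 0.00013458 V
Max error = LSB / 2 = 0.00013458 / 2 = 6.729e-05 V
Max error = 0.0673 mV

0.0673 mV


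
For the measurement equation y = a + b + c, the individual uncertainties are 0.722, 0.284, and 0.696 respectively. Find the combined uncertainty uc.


For a sum of independent quantities, uc = sqrt(u1^2 + u2^2 + u3^2).
uc = sqrt(0.722^2 + 0.284^2 + 0.696^2)
uc = sqrt(0.521284 + 0.080656 + 0.484416)
uc = 1.0423

1.0423


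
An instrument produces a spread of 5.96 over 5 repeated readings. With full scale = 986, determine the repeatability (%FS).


Repeatability = (spread / full scale) * 100%.
R = (5.96 / 986) * 100
R = 0.604 %FS

0.604 %FS


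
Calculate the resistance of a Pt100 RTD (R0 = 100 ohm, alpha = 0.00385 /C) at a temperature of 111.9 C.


The RTD equation: Rt = R0 * (1 + alpha * T).
Rt = 100 * (1 + 0.00385 * 111.9)
Rt = 100 * (1 + 0.430815)
Rt = 100 * 1.430815
Rt = 143.082 ohm

143.082 ohm


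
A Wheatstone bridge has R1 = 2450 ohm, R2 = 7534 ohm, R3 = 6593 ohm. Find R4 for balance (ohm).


At balance: R1*R4 = R2*R3, so R4 = R2*R3/R1.
R4 = 7534 * 6593 / 2450
R4 = 49671662 / 2450
R4 = 20274.15 ohm

20274.15 ohm


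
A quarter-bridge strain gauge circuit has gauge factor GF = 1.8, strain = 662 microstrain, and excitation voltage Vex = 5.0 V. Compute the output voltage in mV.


Quarter bridge output: Vout = (GF * epsilon * Vex) / 4.
Vout = (1.8 * 662e-6 * 5.0) / 4
Vout = 0.005958 / 4 V
Vout = 0.0014895 V = 1.4895 mV

1.4895 mV


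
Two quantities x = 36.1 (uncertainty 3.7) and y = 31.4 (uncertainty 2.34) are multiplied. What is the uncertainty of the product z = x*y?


For a product z = x*y, the relative uncertainty is:
uz/z = sqrt((ux/x)^2 + (uy/y)^2)
Relative uncertainties: ux/x = 3.7/36.1 = 0.102493
uy/y = 2.34/31.4 = 0.074522
z = 36.1 * 31.4 = 1133.5
uz = 1133.5 * sqrt(0.102493^2 + 0.074522^2) = 143.644

143.644


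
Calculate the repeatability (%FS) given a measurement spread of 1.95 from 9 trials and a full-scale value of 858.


Repeatability = (spread / full scale) * 100%.
R = (1.95 / 858) * 100
R = 0.227 %FS

0.227 %FS


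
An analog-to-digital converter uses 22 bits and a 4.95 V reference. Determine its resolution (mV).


The resolution (LSB) of an ADC is Vref / 2^n.
LSB = 4.95 / 2^22
LSB = 4.95 / 4194304
LSB = 1.18e-06 V = 0.00118017 mV

0.00118017 mV


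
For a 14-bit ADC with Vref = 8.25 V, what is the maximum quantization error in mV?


The maximum quantization error is +/- LSB/2.
LSB = Vref / 2^n = 8.25 / 16384 = 0.00050354 V
Max error = LSB / 2 = 0.00050354 / 2 = 0.00025177 V
Max error = 0.2518 mV

0.2518 mV


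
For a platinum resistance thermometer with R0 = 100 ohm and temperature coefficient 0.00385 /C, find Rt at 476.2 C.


The RTD equation: Rt = R0 * (1 + alpha * T).
Rt = 100 * (1 + 0.00385 * 476.2)
Rt = 100 * (1 + 1.83337)
Rt = 100 * 2.83337
Rt = 283.337 ohm

283.337 ohm


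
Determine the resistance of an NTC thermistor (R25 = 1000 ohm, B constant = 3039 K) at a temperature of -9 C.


NTC thermistor equation: Rt = R25 * exp(B * (1/T - 1/T25)).
T in Kelvin: 264.15 K, T25 = 298.15 K
1/T - 1/T25 = 1/264.15 - 1/298.15 = 0.00043171
B * (1/T - 1/T25) = 3039 * 0.00043171 = 1.312
Rt = 1000 * exp(1.312) = 3713.5 ohm

3713.5 ohm


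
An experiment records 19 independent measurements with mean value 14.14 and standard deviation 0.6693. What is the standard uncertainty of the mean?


The standard uncertainty for Type A evaluation is u = s / sqrt(n).
u = 0.6693 / sqrt(19)
u = 0.6693 / 4.3589
u = 0.1535

0.1535


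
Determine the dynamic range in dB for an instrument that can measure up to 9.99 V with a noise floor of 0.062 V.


Dynamic range = 20 * log10(Vmax / Vnoise).
DR = 20 * log10(9.99 / 0.062)
DR = 20 * log10(161.13)
DR = 44.14 dB

44.14 dB


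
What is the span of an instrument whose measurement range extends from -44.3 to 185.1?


Span = upper range - lower range.
Span = 185.1 - (-44.3)
Span = 229.4

229.4


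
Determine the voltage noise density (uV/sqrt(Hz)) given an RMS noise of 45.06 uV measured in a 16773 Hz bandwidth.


Noise spectral density = Vrms / sqrt(BW).
NSD = 45.06 / sqrt(16773)
NSD = 45.06 / 129.5106
NSD = 0.3479 uV/sqrt(Hz)

0.3479 uV/sqrt(Hz)


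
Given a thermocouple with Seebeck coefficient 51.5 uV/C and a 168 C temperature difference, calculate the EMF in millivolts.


The thermocouple output V = sensitivity * dT.
V = 51.5 uV/C * 168 C
V = 8652.0 uV
V = 8.652 mV

8.652 mV


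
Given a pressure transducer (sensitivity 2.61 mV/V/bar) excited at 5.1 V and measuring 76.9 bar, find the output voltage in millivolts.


Output = sensitivity * Vex * P.
Vout = 2.61 * 5.1 * 76.9
Vout = 13.311 * 76.9
Vout = 1023.62 mV

1023.62 mV


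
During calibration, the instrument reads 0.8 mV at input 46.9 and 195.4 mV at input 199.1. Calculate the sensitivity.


Sensitivity = (y2 - y1) / (x2 - x1).
S = (195.4 - 0.8) / (199.1 - 46.9)
S = 194.6 / 152.2
S = 1.2786 mV/unit

1.2786 mV/unit


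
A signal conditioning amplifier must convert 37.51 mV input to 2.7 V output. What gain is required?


Gain = Vout / Vin (converting to same units).
G = 2.7 V / 37.51 mV
G = 2700.0 mV / 37.51 mV
G = 71.98

71.98


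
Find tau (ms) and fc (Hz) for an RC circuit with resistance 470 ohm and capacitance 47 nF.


Time constant: tau = R * C.
tau = 470 * 4.70e-08 = 2.209e-05 s
tau = 0.0221 ms
Cutoff frequency: fc = 1 / (2*pi*R*C).
fc = 1 / (2*pi*2.209e-05) = 7204.84 Hz

tau = 0.0221 ms, fc = 7204.84 Hz


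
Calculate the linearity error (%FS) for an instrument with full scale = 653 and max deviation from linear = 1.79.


Linearity error = (max deviation / full scale) * 100%.
Linearity = (1.79 / 653) * 100
Linearity = 0.274 %FS

0.274 %FS


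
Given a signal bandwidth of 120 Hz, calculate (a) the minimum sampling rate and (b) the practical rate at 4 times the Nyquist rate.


By Nyquist theorem, fs_min = 2 * fmax.
fs_min = 2 * 120 = 240 Hz
Practical rate = 4 * fs_min = 4 * 240 = 960 Hz

fs_min = 240 Hz, fs_practical = 960 Hz


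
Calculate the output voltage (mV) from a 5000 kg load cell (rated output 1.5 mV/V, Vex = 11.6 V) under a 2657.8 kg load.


Vout = rated_output * Vex * (load / capacity).
Vout = 1.5 * 11.6 * (2657.8 / 5000)
Vout = 1.5 * 11.6 * 0.53156
Vout = 9.249 mV

9.249 mV


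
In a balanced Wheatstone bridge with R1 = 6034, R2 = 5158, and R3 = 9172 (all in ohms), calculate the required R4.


At balance: R1*R4 = R2*R3, so R4 = R2*R3/R1.
R4 = 5158 * 9172 / 6034
R4 = 47309176 / 6034
R4 = 7840.43 ohm

7840.43 ohm


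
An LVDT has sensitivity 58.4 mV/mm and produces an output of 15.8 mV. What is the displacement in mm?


Displacement = Vout / sensitivity.
d = 15.8 / 58.4
d = 0.271 mm

0.271 mm


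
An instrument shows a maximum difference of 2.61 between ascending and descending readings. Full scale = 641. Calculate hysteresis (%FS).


Hysteresis = (max difference / full scale) * 100%.
H = (2.61 / 641) * 100
H = 0.407 %FS

0.407 %FS


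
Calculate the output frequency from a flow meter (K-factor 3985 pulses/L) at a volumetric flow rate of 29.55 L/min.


Frequency = K * Q / 60 (converting L/min to L/s).
f = 3985 * 29.55 / 60
f = 117756.75 / 60
f = 1962.61 Hz

1962.61 Hz


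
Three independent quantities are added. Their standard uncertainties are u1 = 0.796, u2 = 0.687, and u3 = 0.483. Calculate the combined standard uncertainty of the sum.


For a sum of independent quantities, uc = sqrt(u1^2 + u2^2 + u3^2).
uc = sqrt(0.796^2 + 0.687^2 + 0.483^2)
uc = sqrt(0.633616 + 0.471969 + 0.233289)
uc = 1.1571

1.1571


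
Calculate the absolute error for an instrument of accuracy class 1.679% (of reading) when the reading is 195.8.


Absolute error = (accuracy% / 100) * reading.
Error = (1.679 / 100) * 195.8
Error = 0.01679 * 195.8
Error = 3.2875

3.2875


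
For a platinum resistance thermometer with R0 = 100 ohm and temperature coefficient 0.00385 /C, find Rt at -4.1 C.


The RTD equation: Rt = R0 * (1 + alpha * T).
Rt = 100 * (1 + 0.00385 * -4.1)
Rt = 100 * (1 + -0.015785)
Rt = 100 * 0.984215
Rt = 98.421 ohm

98.421 ohm


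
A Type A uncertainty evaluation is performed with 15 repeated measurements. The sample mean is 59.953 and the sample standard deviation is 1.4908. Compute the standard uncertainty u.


The standard uncertainty for Type A evaluation is u = s / sqrt(n).
u = 1.4908 / sqrt(15)
u = 1.4908 / 3.873
u = 0.3849

0.3849


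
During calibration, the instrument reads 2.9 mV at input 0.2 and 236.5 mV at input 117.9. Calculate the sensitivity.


Sensitivity = (y2 - y1) / (x2 - x1).
S = (236.5 - 2.9) / (117.9 - 0.2)
S = 233.6 / 117.7
S = 1.9847 mV/unit

1.9847 mV/unit


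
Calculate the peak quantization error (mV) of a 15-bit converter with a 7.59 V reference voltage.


The maximum quantization error is +/- LSB/2.
LSB = Vref / 2^n = 7.59 / 32768 = 0.00023163 V
Max error = LSB / 2 = 0.00023163 / 2 = 0.00011581 V
Max error = 0.1158 mV

0.1158 mV


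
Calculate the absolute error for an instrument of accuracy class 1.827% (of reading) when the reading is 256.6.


Absolute error = (accuracy% / 100) * reading.
Error = (1.827 / 100) * 256.6
Error = 0.01827 * 256.6
Error = 4.6881

4.6881


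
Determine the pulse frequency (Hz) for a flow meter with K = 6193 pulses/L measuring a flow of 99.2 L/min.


Frequency = K * Q / 60 (converting L/min to L/s).
f = 6193 * 99.2 / 60
f = 614345.6 / 60
f = 10239.09 Hz

10239.09 Hz


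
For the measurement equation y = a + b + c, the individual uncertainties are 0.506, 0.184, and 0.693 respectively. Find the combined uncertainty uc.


For a sum of independent quantities, uc = sqrt(u1^2 + u2^2 + u3^2).
uc = sqrt(0.506^2 + 0.184^2 + 0.693^2)
uc = sqrt(0.256036 + 0.033856 + 0.480249)
uc = 0.8776

0.8776


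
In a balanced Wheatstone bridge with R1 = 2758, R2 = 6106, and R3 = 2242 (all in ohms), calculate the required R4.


At balance: R1*R4 = R2*R3, so R4 = R2*R3/R1.
R4 = 6106 * 2242 / 2758
R4 = 13689652 / 2758
R4 = 4963.62 ohm

4963.62 ohm


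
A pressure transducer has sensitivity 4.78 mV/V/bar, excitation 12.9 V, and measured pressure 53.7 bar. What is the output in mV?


Output = sensitivity * Vex * P.
Vout = 4.78 * 12.9 * 53.7
Vout = 61.662 * 53.7
Vout = 3311.25 mV

3311.25 mV


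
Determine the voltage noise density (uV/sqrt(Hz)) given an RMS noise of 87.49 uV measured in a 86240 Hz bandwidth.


Noise spectral density = Vrms / sqrt(BW).
NSD = 87.49 / sqrt(86240)
NSD = 87.49 / 293.6665
NSD = 0.2979 uV/sqrt(Hz)

0.2979 uV/sqrt(Hz)


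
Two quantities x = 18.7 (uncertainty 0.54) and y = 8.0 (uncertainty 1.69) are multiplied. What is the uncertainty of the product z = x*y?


For a product z = x*y, the relative uncertainty is:
uz/z = sqrt((ux/x)^2 + (uy/y)^2)
Relative uncertainties: ux/x = 0.54/18.7 = 0.028877
uy/y = 1.69/8.0 = 0.21125
z = 18.7 * 8.0 = 149.6
uz = 149.6 * sqrt(0.028877^2 + 0.21125^2) = 31.897

31.897


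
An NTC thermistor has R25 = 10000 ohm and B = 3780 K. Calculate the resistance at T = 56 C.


NTC thermistor equation: Rt = R25 * exp(B * (1/T - 1/T25)).
T in Kelvin: 329.15 K, T25 = 298.15 K
1/T - 1/T25 = 1/329.15 - 1/298.15 = -0.00031589
B * (1/T - 1/T25) = 3780 * -0.00031589 = -1.1941
Rt = 10000 * exp(-1.1941) = 3029.9 ohm

3029.9 ohm


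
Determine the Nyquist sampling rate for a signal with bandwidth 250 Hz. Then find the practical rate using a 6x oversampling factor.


By Nyquist theorem, fs_min = 2 * fmax.
fs_min = 2 * 250 = 500 Hz
Practical rate = 6 * fs_min = 6 * 500 = 3000 Hz

fs_min = 500 Hz, fs_practical = 3000 Hz


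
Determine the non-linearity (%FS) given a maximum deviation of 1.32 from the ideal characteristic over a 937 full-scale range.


Linearity error = (max deviation / full scale) * 100%.
Linearity = (1.32 / 937) * 100
Linearity = 0.141 %FS

0.141 %FS


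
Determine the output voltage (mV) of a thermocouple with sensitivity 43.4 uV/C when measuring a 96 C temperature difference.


The thermocouple output V = sensitivity * dT.
V = 43.4 uV/C * 96 C
V = 4166.4 uV
V = 4.166 mV

4.166 mV


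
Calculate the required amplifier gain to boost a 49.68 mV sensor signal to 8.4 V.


Gain = Vout / Vin (converting to same units).
G = 8.4 V / 49.68 mV
G = 8400.0 mV / 49.68 mV
G = 169.08

169.08


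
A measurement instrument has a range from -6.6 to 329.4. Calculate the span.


Span = upper range - lower range.
Span = 329.4 - (-6.6)
Span = 336.0

336.0


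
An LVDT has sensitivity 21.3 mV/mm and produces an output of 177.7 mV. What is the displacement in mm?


Displacement = Vout / sensitivity.
d = 177.7 / 21.3
d = 8.343 mm

8.343 mm


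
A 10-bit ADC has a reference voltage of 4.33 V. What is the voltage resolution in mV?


The resolution (LSB) of an ADC is Vref / 2^n.
LSB = 4.33 / 2^10
LSB = 4.33 / 1024
LSB = 0.00422852 V = 4.22851562 mV

4.22851562 mV


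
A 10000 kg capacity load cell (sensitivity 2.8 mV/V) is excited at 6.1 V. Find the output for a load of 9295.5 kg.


Vout = rated_output * Vex * (load / capacity).
Vout = 2.8 * 6.1 * (9295.5 / 10000)
Vout = 2.8 * 6.1 * 0.92955
Vout = 15.877 mV

15.877 mV


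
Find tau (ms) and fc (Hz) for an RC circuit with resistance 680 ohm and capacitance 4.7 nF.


Time constant: tau = R * C.
tau = 680 * 4.70e-09 = 3.196e-06 s
tau = 0.0032 ms
Cutoff frequency: fc = 1 / (2*pi*R*C).
fc = 1 / (2*pi*3.196e-06) = 49798.17 Hz

tau = 0.0032 ms, fc = 49798.17 Hz


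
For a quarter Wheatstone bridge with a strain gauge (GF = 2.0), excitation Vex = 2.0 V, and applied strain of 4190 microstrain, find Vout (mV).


Quarter bridge output: Vout = (GF * epsilon * Vex) / 4.
Vout = (2.0 * 4190e-6 * 2.0) / 4
Vout = 0.01676 / 4 V
Vout = 0.00419 V = 4.19 mV

4.19 mV


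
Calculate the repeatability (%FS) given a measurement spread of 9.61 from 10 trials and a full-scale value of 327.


Repeatability = (spread / full scale) * 100%.
R = (9.61 / 327) * 100
R = 2.939 %FS

2.939 %FS


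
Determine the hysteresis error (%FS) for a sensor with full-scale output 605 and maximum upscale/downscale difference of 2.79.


Hysteresis = (max difference / full scale) * 100%.
H = (2.79 / 605) * 100
H = 0.461 %FS

0.461 %FS


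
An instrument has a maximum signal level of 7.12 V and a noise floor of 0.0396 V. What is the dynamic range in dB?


Dynamic range = 20 * log10(Vmax / Vnoise).
DR = 20 * log10(7.12 / 0.0396)
DR = 20 * log10(179.8)
DR = 45.1 dB

45.1 dB


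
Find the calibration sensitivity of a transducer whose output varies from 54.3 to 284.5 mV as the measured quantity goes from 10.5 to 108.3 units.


Sensitivity = (y2 - y1) / (x2 - x1).
S = (284.5 - 54.3) / (108.3 - 10.5)
S = 230.2 / 97.8
S = 2.3538 mV/unit

2.3538 mV/unit


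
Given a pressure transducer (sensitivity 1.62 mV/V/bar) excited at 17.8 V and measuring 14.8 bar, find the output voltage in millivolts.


Output = sensitivity * Vex * P.
Vout = 1.62 * 17.8 * 14.8
Vout = 28.836 * 14.8
Vout = 426.77 mV

426.77 mV


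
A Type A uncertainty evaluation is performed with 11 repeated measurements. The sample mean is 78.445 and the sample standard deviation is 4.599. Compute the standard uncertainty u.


The standard uncertainty for Type A evaluation is u = s / sqrt(n).
u = 4.599 / sqrt(11)
u = 4.599 / 3.3166
u = 1.3867

1.3867


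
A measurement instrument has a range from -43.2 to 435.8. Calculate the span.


Span = upper range - lower range.
Span = 435.8 - (-43.2)
Span = 479.0

479.0


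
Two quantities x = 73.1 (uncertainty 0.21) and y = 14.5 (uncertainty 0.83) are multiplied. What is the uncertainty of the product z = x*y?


For a product z = x*y, the relative uncertainty is:
uz/z = sqrt((ux/x)^2 + (uy/y)^2)
Relative uncertainties: ux/x = 0.21/73.1 = 0.002873
uy/y = 0.83/14.5 = 0.057241
z = 73.1 * 14.5 = 1059.9
uz = 1059.9 * sqrt(0.002873^2 + 0.057241^2) = 60.749

60.749


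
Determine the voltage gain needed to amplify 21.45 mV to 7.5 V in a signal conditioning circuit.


Gain = Vout / Vin (converting to same units).
G = 7.5 V / 21.45 mV
G = 7500.0 mV / 21.45 mV
G = 349.65

349.65


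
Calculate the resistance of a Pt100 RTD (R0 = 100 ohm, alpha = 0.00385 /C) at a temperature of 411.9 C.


The RTD equation: Rt = R0 * (1 + alpha * T).
Rt = 100 * (1 + 0.00385 * 411.9)
Rt = 100 * (1 + 1.585815)
Rt = 100 * 2.585815
Rt = 258.582 ohm

258.582 ohm


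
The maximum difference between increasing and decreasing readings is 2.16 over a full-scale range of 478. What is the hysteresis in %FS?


Hysteresis = (max difference / full scale) * 100%.
H = (2.16 / 478) * 100
H = 0.452 %FS

0.452 %FS


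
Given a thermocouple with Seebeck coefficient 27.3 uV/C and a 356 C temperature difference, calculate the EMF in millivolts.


The thermocouple output V = sensitivity * dT.
V = 27.3 uV/C * 356 C
V = 9718.8 uV
V = 9.719 mV

9.719 mV


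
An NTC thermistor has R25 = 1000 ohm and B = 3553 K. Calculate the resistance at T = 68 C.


NTC thermistor equation: Rt = R25 * exp(B * (1/T - 1/T25)).
T in Kelvin: 341.15 K, T25 = 298.15 K
1/T - 1/T25 = 1/341.15 - 1/298.15 = -0.00042275
B * (1/T - 1/T25) = 3553 * -0.00042275 = -1.502
Rt = 1000 * exp(-1.502) = 222.7 ohm

222.7 ohm


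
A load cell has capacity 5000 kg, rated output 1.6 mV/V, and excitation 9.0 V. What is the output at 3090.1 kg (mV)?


Vout = rated_output * Vex * (load / capacity).
Vout = 1.6 * 9.0 * (3090.1 / 5000)
Vout = 1.6 * 9.0 * 0.61802
Vout = 8.899 mV

8.899 mV


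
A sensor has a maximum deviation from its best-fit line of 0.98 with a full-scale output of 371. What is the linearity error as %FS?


Linearity error = (max deviation / full scale) * 100%.
Linearity = (0.98 / 371) * 100
Linearity = 0.264 %FS

0.264 %FS


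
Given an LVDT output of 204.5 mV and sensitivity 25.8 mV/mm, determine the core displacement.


Displacement = Vout / sensitivity.
d = 204.5 / 25.8
d = 7.926 mm

7.926 mm


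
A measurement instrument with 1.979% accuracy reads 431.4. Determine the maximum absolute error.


Absolute error = (accuracy% / 100) * reading.
Error = (1.979 / 100) * 431.4
Error = 0.01979 * 431.4
Error = 8.5374

8.5374


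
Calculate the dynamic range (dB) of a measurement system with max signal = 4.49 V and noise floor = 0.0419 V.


Dynamic range = 20 * log10(Vmax / Vnoise).
DR = 20 * log10(4.49 / 0.0419)
DR = 20 * log10(107.16)
DR = 40.6 dB

40.6 dB


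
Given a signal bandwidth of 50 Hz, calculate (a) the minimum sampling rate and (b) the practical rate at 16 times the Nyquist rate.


By Nyquist theorem, fs_min = 2 * fmax.
fs_min = 2 * 50 = 100 Hz
Practical rate = 16 * fs_min = 16 * 100 = 1600 Hz

fs_min = 100 Hz, fs_practical = 1600 Hz


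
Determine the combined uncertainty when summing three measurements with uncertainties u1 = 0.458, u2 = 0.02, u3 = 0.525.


For a sum of independent quantities, uc = sqrt(u1^2 + u2^2 + u3^2).
uc = sqrt(0.458^2 + 0.02^2 + 0.525^2)
uc = sqrt(0.209764 + 0.0004 + 0.275625)
uc = 0.697

0.697


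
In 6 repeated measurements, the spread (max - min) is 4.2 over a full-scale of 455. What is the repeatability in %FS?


Repeatability = (spread / full scale) * 100%.
R = (4.2 / 455) * 100
R = 0.923 %FS

0.923 %FS


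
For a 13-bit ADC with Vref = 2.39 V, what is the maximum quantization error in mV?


The maximum quantization error is +/- LSB/2.
LSB = Vref / 2^n = 2.39 / 8192 = 0.00029175 V
Max error = LSB / 2 = 0.00029175 / 2 = 0.00014587 V
Max error = 0.1459 mV

0.1459 mV


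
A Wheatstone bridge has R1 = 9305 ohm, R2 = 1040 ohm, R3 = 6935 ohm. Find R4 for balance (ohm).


At balance: R1*R4 = R2*R3, so R4 = R2*R3/R1.
R4 = 1040 * 6935 / 9305
R4 = 7212400 / 9305
R4 = 775.11 ohm

775.11 ohm


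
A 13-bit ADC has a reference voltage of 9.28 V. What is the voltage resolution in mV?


The resolution (LSB) of an ADC is Vref / 2^n.
LSB = 9.28 / 2^13
LSB = 9.28 / 8192
LSB = 0.00113281 V = 1.1328125 mV

1.1328125 mV


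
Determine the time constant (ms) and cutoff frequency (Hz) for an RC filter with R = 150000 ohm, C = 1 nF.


Time constant: tau = R * C.
tau = 150000 * 1.00e-09 = 0.00015 s
tau = 0.15 ms
Cutoff frequency: fc = 1 / (2*pi*R*C).
fc = 1 / (2*pi*0.00015) = 1061.03 Hz

tau = 0.15 ms, fc = 1061.03 Hz


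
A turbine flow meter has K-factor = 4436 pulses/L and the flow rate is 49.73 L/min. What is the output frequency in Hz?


Frequency = K * Q / 60 (converting L/min to L/s).
f = 4436 * 49.73 / 60
f = 220602.28 / 60
f = 3676.7 Hz

3676.7 Hz


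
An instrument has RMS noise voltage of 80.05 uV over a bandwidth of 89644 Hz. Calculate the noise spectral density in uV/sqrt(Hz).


Noise spectral density = Vrms / sqrt(BW).
NSD = 80.05 / sqrt(89644)
NSD = 80.05 / 299.4061
NSD = 0.2674 uV/sqrt(Hz)

0.2674 uV/sqrt(Hz)


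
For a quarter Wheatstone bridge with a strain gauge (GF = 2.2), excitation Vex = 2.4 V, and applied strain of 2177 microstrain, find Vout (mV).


Quarter bridge output: Vout = (GF * epsilon * Vex) / 4.
Vout = (2.2 * 2177e-6 * 2.4) / 4
Vout = 0.01149456 / 4 V
Vout = 0.00287364 V = 2.8736 mV

2.8736 mV


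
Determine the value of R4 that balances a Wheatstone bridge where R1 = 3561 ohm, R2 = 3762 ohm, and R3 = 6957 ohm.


At balance: R1*R4 = R2*R3, so R4 = R2*R3/R1.
R4 = 3762 * 6957 / 3561
R4 = 26172234 / 3561
R4 = 7349.69 ohm

7349.69 ohm


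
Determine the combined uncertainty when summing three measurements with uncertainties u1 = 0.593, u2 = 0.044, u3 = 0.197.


For a sum of independent quantities, uc = sqrt(u1^2 + u2^2 + u3^2).
uc = sqrt(0.593^2 + 0.044^2 + 0.197^2)
uc = sqrt(0.351649 + 0.001936 + 0.038809)
uc = 0.6264

0.6264


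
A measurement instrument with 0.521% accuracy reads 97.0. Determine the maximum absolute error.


Absolute error = (accuracy% / 100) * reading.
Error = (0.521 / 100) * 97.0
Error = 0.00521 * 97.0
Error = 0.5054

0.5054


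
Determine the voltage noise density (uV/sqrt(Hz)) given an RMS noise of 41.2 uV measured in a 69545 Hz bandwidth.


Noise spectral density = Vrms / sqrt(BW).
NSD = 41.2 / sqrt(69545)
NSD = 41.2 / 263.7139
NSD = 0.1562 uV/sqrt(Hz)

0.1562 uV/sqrt(Hz)


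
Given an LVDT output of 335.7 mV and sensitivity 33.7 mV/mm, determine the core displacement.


Displacement = Vout / sensitivity.
d = 335.7 / 33.7
d = 9.961 mm

9.961 mm


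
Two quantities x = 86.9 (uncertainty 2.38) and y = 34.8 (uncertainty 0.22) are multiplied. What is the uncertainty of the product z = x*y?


For a product z = x*y, the relative uncertainty is:
uz/z = sqrt((ux/x)^2 + (uy/y)^2)
Relative uncertainties: ux/x = 2.38/86.9 = 0.027388
uy/y = 0.22/34.8 = 0.006322
z = 86.9 * 34.8 = 3024.1
uz = 3024.1 * sqrt(0.027388^2 + 0.006322^2) = 85.002

85.002


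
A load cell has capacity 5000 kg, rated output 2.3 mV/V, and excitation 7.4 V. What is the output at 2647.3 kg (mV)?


Vout = rated_output * Vex * (load / capacity).
Vout = 2.3 * 7.4 * (2647.3 / 5000)
Vout = 2.3 * 7.4 * 0.52946
Vout = 9.011 mV

9.011 mV


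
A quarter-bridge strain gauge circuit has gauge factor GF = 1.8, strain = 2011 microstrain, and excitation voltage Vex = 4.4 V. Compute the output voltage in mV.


Quarter bridge output: Vout = (GF * epsilon * Vex) / 4.
Vout = (1.8 * 2011e-6 * 4.4) / 4
Vout = 0.01592712 / 4 V
Vout = 0.00398178 V = 3.9818 mV

3.9818 mV


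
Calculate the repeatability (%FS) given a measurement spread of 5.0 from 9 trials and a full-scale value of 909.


Repeatability = (spread / full scale) * 100%.
R = (5.0 / 909) * 100
R = 0.55 %FS

0.55 %FS


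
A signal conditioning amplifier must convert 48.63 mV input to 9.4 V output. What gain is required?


Gain = Vout / Vin (converting to same units).
G = 9.4 V / 48.63 mV
G = 9400.0 mV / 48.63 mV
G = 193.3

193.3


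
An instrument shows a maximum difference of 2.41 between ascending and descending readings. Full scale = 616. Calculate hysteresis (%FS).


Hysteresis = (max difference / full scale) * 100%.
H = (2.41 / 616) * 100
H = 0.391 %FS

0.391 %FS


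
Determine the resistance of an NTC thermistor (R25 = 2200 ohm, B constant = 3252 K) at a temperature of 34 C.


NTC thermistor equation: Rt = R25 * exp(B * (1/T - 1/T25)).
T in Kelvin: 307.15 K, T25 = 298.15 K
1/T - 1/T25 = 1/307.15 - 1/298.15 = -9.828e-05
B * (1/T - 1/T25) = 3252 * -9.828e-05 = -0.3196
Rt = 2200 * exp(-0.3196) = 1598.2 ohm

1598.2 ohm


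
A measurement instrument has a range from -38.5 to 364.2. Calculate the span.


Span = upper range - lower range.
Span = 364.2 - (-38.5)
Span = 402.7

402.7


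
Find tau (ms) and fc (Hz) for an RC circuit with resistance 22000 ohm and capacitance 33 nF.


Time constant: tau = R * C.
tau = 22000 * 3.30e-08 = 0.000726 s
tau = 0.726 ms
Cutoff frequency: fc = 1 / (2*pi*R*C).
fc = 1 / (2*pi*0.000726) = 219.22 Hz

tau = 0.726 ms, fc = 219.22 Hz


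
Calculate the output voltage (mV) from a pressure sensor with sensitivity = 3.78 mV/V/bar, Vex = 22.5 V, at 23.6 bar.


Output = sensitivity * Vex * P.
Vout = 3.78 * 22.5 * 23.6
Vout = 85.05 * 23.6
Vout = 2007.18 mV

2007.18 mV


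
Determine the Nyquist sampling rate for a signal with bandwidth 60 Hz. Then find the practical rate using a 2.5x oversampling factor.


By Nyquist theorem, fs_min = 2 * fmax.
fs_min = 2 * 60 = 120 Hz
Practical rate = 2.5 * fs_min = 2.5 * 120 = 300 Hz

fs_min = 120 Hz, fs_practical = 300 Hz
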